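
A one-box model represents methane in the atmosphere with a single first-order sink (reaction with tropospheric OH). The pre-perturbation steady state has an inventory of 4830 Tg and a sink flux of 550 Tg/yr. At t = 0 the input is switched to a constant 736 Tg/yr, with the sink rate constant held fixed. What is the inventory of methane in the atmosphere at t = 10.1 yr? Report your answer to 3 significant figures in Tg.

5950 Tg

The sink rate constant is k = F₀/M₀ = 550/4830 = 0.1139 yr⁻¹.
Solving dM/dt = F₁ − kM with M(0) = M₀ gives M(t) = F₁/k + (M₀ − F₁/k)·e^(−kt).
F₁/k = 736/0.1139 = 6463.4 Tg; kt = 0.1139 × 10.1 = 1.150, e^(−kt) = 0.3166.
M(10.1) = 6463.4 + (4830 − 6463.4) × 0.3166 = 6463.4 − 517.1 = 5946.3 Tg.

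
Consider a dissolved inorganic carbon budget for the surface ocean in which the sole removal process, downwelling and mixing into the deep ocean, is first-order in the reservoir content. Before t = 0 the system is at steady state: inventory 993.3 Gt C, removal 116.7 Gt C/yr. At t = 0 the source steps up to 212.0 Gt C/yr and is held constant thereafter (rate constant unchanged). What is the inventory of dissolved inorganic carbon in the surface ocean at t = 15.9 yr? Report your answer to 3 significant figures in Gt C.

Residence time τ = M₀/F₀ = 8.512 yr. The eventual steady state is M_∞ = M₀·(F₁/F₀) = 993.3 × 212.0/116.7 = 1804.5 Gt C.
The anomaly ΔM(t) = M(t) − M_∞ decays as ΔM₀·e^(−t/τ) with ΔM₀ = 993.3 − 1804.5 = −811.2 Gt C.
At t = 15.9 yr, e^(−t/τ) = e^(−1.868) = 0.1544, so ΔM = −125.3 Gt C and M = 1804.5 − 125.3 = 1679.2 Gt C.

1680 Gt C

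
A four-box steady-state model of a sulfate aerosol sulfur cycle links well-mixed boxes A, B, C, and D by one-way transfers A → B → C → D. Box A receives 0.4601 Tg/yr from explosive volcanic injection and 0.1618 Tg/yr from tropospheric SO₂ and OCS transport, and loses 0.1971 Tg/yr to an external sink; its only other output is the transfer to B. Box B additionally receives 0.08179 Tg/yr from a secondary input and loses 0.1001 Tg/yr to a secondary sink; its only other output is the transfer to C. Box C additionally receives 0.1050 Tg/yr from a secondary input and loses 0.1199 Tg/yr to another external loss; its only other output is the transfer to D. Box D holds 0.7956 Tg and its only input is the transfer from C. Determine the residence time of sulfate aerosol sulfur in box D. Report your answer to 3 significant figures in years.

Box A: F(A→B) = (0.4601 + 0.1618) − 0.1971 = 0.42480 Tg/yr.
Box B: F(B→C) = (0.42480 + 0.08179) − 0.1001 = 0.40649 Tg/yr.
Box C: F(C→D) = (0.40649 + 0.1050) − 0.1199 = 0.39159 Tg/yr.
Box D throughput = its input = 0.39159 Tg/yr; τ = 0.7956 / 0.39159 = 2.032 yr.

2.03 yr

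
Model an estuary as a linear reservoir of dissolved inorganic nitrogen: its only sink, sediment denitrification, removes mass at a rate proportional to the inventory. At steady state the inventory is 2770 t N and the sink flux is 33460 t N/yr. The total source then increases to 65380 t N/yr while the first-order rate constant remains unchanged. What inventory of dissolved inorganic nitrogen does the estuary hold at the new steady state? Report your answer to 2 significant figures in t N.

Rate constant k = F/M = 33460 / 2770 = 12.08 yr⁻¹.
At the new steady state, source = k·M_new ⇒ M_new = 65380 / 12.08 = 5413 t N.
(Equivalently M_new = M × F_new/F_old = 2770 × 65380/33460.)

5400 t N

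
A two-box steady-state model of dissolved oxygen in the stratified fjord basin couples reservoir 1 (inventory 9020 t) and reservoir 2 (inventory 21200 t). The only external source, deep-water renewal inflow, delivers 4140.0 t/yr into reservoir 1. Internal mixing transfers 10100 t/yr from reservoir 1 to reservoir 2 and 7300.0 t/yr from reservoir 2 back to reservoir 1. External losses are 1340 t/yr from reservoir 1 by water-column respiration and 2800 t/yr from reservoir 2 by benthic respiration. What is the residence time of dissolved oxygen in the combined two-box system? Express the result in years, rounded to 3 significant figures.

7.30 yr

Treat the two boxes together as one reservoir: the mixing fluxes between them are internal recycling, so τ = ΣM / Σ(external losses).
M_total = 9020 + 21200 = 30220 t.
ΣF_external_out = 1340 + 2800 = 4140.0 t/yr.
τ = M_total / ΣF_ext = 30220 / 4140.0 = 7.300 yr.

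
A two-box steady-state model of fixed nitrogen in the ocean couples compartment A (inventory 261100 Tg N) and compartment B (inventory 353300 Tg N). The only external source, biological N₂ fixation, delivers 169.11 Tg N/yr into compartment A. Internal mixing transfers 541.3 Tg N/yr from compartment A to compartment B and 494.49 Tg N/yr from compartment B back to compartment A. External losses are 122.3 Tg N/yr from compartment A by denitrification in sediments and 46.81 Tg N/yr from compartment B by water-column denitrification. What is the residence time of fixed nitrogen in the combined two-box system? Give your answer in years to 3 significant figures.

3630 yr

Residence time in the combined system uses the total inventory and the total *external* removal — internal exchanges between the two boxes cancel.
M_total = 261100 + 353300 = 614400 Tg N.
ΣF_external_out = 122.3 + 46.81 = 169.11 Tg N/yr.
τ = M_total / ΣF_ext = 614400 / 169.11 = 3633 yr.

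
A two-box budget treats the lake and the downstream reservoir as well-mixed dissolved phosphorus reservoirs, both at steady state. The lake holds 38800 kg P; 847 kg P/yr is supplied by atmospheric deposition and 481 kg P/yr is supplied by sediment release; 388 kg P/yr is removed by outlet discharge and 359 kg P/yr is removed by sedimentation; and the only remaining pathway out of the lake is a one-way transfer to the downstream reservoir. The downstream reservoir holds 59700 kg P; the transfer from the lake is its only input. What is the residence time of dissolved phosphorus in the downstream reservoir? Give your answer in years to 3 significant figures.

Balance the lake: ΣF_in = 847 + 481 = 1328.0 kg P/yr.
Transfer to the downstream reservoir = ΣF_in − (388 + 359) = 581.00 kg P/yr.
At steady state the output of the downstream reservoir equals its input, 581.00 kg P/yr.
τ = M / F = 59700 / 581.00 = 102.8 yr.

103 yr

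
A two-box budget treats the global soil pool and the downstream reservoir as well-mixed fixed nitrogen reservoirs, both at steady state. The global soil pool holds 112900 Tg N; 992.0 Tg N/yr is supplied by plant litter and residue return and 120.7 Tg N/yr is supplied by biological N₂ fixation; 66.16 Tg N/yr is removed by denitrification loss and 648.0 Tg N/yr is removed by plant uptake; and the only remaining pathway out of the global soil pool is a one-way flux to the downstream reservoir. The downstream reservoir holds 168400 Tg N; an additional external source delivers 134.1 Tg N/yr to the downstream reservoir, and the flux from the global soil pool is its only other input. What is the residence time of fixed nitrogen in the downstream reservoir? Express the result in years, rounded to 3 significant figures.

Balance the global soil pool: ΣF_in = 992.0 + 120.7 = 1112.7 Tg N/yr.
Flux to the downstream reservoir = ΣF_in − (66.16 + 648.0) = 398.54 Tg N/yr.
Total input to the downstream reservoir = 398.54 + 134.1 = 532.64 Tg N/yr; at steady state this equals its total output.
τ = M / F = 168400 / 532.64 = 316.2 yr.

316 yr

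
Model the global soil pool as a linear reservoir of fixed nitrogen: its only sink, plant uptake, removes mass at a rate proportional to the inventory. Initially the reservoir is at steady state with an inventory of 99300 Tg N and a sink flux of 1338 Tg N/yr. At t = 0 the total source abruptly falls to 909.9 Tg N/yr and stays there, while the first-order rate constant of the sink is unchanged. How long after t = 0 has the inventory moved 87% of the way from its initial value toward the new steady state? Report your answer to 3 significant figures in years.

151 yr

τ = M₀/F₀ = 99300/1338 = 74.22 yr.
The remaining gap fraction is e^(−t/τ); 87% covered ⇒ e^(−t/τ) = 0.130.
t = −τ ln(0.130) = 74.22 × 2.040 = 151.4 yr.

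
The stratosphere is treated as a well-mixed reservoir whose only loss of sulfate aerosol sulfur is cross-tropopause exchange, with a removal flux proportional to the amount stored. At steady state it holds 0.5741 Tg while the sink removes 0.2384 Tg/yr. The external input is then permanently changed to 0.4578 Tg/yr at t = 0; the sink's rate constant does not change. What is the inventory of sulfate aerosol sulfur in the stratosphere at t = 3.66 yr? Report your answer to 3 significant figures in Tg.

τ = M₀/F₀ = 0.5741/0.2384 = 2.408 yr; rate constant k = 1/τ.
New steady state M_∞ = F₁/k = F₁·τ = 0.4578 × 2.408 = 1.1024 Tg.
M(t) = M_∞ + (M₀ − M_∞)·e^(−t/τ); t/τ = 3.66/2.408 = 1.520, so e^(−t/τ) = 0.2187.
M(t) = 1.1024 − 0.5283 × 0.2187 = 0.98687 Tg.

0.987 Tg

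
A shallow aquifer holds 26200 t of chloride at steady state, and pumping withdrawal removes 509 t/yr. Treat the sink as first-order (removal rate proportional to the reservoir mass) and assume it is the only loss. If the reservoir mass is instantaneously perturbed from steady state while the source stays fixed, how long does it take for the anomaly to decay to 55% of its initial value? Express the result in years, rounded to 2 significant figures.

For a linear reservoir the anomaly decays as exp(−t/τ) with τ = M/F = 26200/509 = 51.47 yr.
exp(−t/τ) = 0.55 ⇒ t = −τ ln(0.55) = 51.47 × 0.5978 = 30.77 yr.

31 yr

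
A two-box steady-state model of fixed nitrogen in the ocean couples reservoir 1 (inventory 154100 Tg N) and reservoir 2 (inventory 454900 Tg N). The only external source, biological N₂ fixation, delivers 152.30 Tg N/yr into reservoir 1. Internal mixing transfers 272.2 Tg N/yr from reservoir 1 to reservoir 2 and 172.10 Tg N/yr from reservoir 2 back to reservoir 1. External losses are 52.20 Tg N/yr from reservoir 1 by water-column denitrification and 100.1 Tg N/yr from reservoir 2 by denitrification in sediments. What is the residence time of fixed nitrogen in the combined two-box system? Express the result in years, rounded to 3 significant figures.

4000 yr

Residence time in the combined system uses the total inventory and the total *external* removal — internal exchanges between the two boxes cancel.
M_total = 154100 + 454900 = 609000 Tg N.
ΣF_external_out = 52.20 + 100.1 = 152.30 Tg N/yr.
τ = M_total / ΣF_ext = 609000 / 152.30 = 3999 yr.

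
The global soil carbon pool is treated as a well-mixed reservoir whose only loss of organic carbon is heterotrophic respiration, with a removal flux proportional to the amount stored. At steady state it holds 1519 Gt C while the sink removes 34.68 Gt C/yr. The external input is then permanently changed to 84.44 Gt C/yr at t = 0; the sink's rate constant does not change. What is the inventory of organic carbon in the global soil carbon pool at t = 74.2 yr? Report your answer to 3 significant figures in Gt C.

3300 Gt C

Residence time τ = M₀/F₀ = 43.80 yr. The eventual steady state is M_∞ = M₀·(F₁/F₀) = 1519 × 84.44/34.68 = 3698.5 Gt C.
The anomaly ΔM(t) = M(t) − M_∞ decays as ΔM₀·e^(−t/τ) with ΔM₀ = 1519 − 3698.5 = −2180 Gt C.
At t = 74.2 yr, e^(−t/τ) = e^(−1.694) = 0.1838, so ΔM = −400.5 Gt C and M = 3698.5 − 400.5 = 3298.0 Gt C.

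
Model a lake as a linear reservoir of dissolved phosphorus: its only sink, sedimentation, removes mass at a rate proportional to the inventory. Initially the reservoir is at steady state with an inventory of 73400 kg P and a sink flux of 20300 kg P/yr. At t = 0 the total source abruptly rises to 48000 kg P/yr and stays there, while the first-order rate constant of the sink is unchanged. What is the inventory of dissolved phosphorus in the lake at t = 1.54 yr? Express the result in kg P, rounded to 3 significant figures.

108000 kg P

The sink rate constant is k = F₀/M₀ = 20300/73400 = 0.2766 yr⁻¹.
Solving dM/dt = F₁ − kM with M(0) = M₀ gives M(t) = F₁/k + (M₀ − F₁/k)·e^(−kt).
F₁/k = 48000/0.2766 = 173560 kg P; kt = 0.2766 × 1.54 = 0.4259, e^(−kt) = 0.6532.
M(1.54) = 173560 + (73400 − 173560) × 0.6532 = 173560 − 65420 = 108140 kg P.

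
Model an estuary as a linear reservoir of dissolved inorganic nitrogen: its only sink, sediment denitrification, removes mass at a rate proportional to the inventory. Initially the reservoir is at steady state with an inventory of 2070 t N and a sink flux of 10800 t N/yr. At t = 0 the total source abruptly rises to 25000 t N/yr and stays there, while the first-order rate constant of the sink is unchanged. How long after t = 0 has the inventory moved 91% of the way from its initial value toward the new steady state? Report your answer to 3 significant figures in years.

τ = M₀/F₀ = 2070/10800 = 0.1917 yr.
The remaining gap fraction is e^(−t/τ); 91% covered ⇒ e^(−t/τ) = 0.0900.
t = −τ ln(0.0900) = 0.1917 × 2.408 = 0.4615 yr.

0.462 yr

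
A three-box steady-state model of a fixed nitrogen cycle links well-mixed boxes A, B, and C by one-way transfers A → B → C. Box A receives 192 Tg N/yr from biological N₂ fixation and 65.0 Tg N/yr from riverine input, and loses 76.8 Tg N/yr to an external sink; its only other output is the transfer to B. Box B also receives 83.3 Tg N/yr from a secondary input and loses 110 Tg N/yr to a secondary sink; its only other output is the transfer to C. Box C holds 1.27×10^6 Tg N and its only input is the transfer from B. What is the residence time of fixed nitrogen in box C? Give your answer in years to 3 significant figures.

Box A: F(A→B) = (192 + 65.0) − 76.8 = 180.20 Tg N/yr.
Box B: F(B→C) = (180.20 + 83.3) − 110 = 153.50 Tg N/yr.
Box C throughput = its input = 153.50 Tg N/yr; τ = 1.27×10^6 / 153.50 = 8274 yr.

8270 yr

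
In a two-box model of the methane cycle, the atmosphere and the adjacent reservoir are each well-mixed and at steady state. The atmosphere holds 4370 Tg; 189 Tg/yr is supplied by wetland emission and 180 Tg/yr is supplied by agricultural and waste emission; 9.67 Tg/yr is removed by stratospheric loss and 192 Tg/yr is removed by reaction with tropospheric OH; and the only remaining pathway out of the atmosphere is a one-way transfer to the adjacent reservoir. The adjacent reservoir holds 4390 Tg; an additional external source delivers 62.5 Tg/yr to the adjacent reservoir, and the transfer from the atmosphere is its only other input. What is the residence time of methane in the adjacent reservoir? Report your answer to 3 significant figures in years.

19.1 yr

Balance the atmosphere: ΣF_in = 189 + 180 = 369.00 Tg/yr.
Transfer to the adjacent reservoir = ΣF_in − (9.67 + 192) = 167.33 Tg/yr.
Total input to the adjacent reservoir = 167.33 + 62.5 = 229.83 Tg/yr; at steady state this equals its total output.
τ = M / F = 4390 / 229.83 = 19.10 yr.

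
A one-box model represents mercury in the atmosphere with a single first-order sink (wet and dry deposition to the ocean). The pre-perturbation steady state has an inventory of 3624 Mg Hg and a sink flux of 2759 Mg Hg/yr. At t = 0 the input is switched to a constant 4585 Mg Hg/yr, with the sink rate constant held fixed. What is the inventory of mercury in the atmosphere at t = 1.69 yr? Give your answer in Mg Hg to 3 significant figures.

5360 Mg Hg

Residence time τ = M₀/F₀ = 1.314 yr. The eventual steady state is M_∞ = M₀·(F₁/F₀) = 3624 × 4585/2759 = 6022.5 Mg Hg.
The anomaly ΔM(t) = M(t) − M_∞ decays as ΔM₀·e^(−t/τ) with ΔM₀ = 3624 − 6022.5 = −2398 Mg Hg.
At t = 1.69 yr, e^(−t/τ) = e^(−1.287) = 0.2762, so ΔM = −662.5 Mg Hg and M = 6022.5 − 662.5 = 5360.0 Mg Hg.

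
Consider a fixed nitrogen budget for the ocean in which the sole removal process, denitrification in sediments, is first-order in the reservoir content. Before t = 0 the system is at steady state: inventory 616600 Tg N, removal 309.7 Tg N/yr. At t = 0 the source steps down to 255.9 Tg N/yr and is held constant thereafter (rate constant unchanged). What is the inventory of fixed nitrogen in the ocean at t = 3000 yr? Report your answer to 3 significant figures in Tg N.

The sink rate constant is k = F₀/M₀ = 309.7/616600 = 0.0005023 yr⁻¹.
Solving dM/dt = F₁ − kM with M(0) = M₀ gives M(t) = F₁/k + (M₀ − F₁/k)·e^(−kt).
F₁/k = 255.9/0.0005023 = 509490 Tg N; kt = 0.0005023 × 3000 = 1.507, e^(−kt) = 0.2216.
M(3000) = 509490 + (616600 − 509490) × 0.2216 = 509490 + 23740 = 533220 Tg N.

533000 Tg N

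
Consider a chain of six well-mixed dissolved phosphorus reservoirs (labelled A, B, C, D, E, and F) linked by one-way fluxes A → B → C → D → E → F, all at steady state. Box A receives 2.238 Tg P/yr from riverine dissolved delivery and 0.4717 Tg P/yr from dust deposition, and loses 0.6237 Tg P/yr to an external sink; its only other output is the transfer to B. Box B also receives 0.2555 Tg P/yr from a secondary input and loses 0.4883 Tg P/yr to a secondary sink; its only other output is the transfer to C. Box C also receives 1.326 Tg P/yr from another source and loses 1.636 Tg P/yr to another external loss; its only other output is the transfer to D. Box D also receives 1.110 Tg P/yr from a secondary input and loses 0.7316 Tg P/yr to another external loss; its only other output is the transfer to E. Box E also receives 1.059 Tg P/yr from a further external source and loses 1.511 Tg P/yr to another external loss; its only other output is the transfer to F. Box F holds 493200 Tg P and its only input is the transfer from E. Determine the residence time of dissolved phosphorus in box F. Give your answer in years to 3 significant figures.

336000 yr

Box A: F(A→B) = (2.238 + 0.4717) − 0.6237 = 2.0860 Tg P/yr.
Box B: F(B→C) = (2.0860 + 0.2555) − 0.4883 = 1.8532 Tg P/yr.
Box C: F(C→D) = (1.8532 + 1.326) − 1.636 = 1.5432 Tg P/yr.
Box D: F(D→E) = (1.5432 + 1.110) − 0.7316 = 1.9216 Tg P/yr.
Box E: F(E→F) = (1.9216 + 1.059) − 1.511 = 1.4696 Tg P/yr.
Box F throughput = its input = 1.4696 Tg P/yr; τ = 493200 / 1.4696 = 335600 yr.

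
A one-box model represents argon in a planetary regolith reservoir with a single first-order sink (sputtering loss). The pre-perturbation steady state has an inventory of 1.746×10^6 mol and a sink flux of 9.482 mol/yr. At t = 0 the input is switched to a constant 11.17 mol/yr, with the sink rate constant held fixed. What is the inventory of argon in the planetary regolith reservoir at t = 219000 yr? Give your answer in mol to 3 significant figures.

1.96×10^6 mol

Residence time τ = M₀/F₀ = 184100 yr. The eventual steady state is M_∞ = M₀·(F₁/F₀) = 1.746×10^6 × 11.17/9.482 = 2.0568×10^6 mol.
The anomaly ΔM(t) = M(t) − M_∞ decays as ΔM₀·e^(−t/τ) with ΔM₀ = 1.746×10^6 − 2.0568×10^6 = −310800 mol.
At t = 219000 yr, e^(−t/τ) = e^(−1.189) = 0.3044, so ΔM = −94620 mol and M = 2.0568×10^6 − 94620 = 1.9622×10^6 mol.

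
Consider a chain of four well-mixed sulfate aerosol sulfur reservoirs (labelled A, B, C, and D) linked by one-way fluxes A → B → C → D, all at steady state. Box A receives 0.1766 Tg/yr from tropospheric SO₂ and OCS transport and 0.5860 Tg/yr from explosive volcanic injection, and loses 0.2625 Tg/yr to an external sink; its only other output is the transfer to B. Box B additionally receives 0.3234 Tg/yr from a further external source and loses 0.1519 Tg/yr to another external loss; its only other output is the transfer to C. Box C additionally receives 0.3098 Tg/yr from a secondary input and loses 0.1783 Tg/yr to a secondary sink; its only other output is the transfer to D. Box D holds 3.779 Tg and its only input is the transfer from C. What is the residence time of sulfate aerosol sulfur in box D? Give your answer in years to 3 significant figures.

Box A: F(A→B) = (0.1766 + 0.5860) − 0.2625 = 0.50010 Tg/yr.
Box B: F(B→C) = (0.50010 + 0.3234) − 0.1519 = 0.67160 Tg/yr.
Box C: F(C→D) = (0.67160 + 0.3098) − 0.1783 = 0.80310 Tg/yr.
Box D throughput = its input = 0.80310 Tg/yr; τ = 3.779 / 0.80310 = 4.706 yr.

4.71 yr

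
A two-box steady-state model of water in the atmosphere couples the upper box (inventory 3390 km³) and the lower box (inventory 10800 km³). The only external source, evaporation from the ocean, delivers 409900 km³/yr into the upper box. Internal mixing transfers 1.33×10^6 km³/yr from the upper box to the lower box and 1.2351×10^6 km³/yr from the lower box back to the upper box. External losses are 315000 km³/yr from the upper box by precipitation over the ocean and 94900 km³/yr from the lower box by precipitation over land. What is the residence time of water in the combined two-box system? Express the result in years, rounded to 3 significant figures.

Residence time in the combined system uses the total inventory and the total *external* removal — internal exchanges between the two boxes cancel.
M_total = 3390 + 10800 = 14190 km³.
ΣF_external_out = 315000 + 94900 = 409900 km³/yr.
τ = M_total / ΣF_ext = 14190 / 409900 = 0.03462 yr.

0.0346 yr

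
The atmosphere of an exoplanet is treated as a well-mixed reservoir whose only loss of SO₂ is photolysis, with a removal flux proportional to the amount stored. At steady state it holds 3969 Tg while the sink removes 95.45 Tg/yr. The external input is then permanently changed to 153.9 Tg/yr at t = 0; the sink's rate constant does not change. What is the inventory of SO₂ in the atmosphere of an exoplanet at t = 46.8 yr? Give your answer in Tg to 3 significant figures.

5610 Tg

Residence time τ = M₀/F₀ = 41.58 yr. The eventual steady state is M_∞ = M₀·(F₁/F₀) = 3969 × 153.9/95.45 = 6399.5 Tg.
The anomaly ΔM(t) = M(t) − M_∞ decays as ΔM₀·e^(−t/τ) with ΔM₀ = 3969 − 6399.5 = −2430 Tg.
At t = 46.8 yr, e^(−t/τ) = e^(−1.125) = 0.3245, so ΔM = −788.7 Tg and M = 6399.5 − 788.7 = 5610.8 Tg.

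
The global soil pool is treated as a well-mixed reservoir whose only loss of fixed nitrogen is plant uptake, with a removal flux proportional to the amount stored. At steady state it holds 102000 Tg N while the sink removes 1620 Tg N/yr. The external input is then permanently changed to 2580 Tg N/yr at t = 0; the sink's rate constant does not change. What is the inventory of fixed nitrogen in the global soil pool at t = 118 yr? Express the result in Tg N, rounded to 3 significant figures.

153000 Tg N

Residence time τ = M₀/F₀ = 62.96 yr. The eventual steady state is M_∞ = M₀·(F₁/F₀) = 102000 × 2580/1620 = 162440 Tg N.
The anomaly ΔM(t) = M(t) − M_∞ decays as ΔM₀·e^(−t/τ) with ΔM₀ = 102000 − 162440 = −60440 Tg N.
At t = 118 yr, e^(−t/τ) = e^(−1.874) = 0.1535, so ΔM = −9278 Tg N and M = 162440 − 9278 = 153170 Tg N.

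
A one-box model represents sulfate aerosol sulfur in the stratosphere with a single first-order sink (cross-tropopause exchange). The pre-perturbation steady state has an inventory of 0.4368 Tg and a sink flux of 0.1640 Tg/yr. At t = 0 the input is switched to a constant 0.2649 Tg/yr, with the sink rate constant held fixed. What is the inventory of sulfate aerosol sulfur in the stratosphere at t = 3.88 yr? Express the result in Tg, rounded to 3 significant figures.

0.643 Tg

The sink rate constant is k = F₀/M₀ = 0.1640/0.4368 = 0.3755 yr⁻¹.
Solving dM/dt = F₁ − kM with M(0) = M₀ gives M(t) = F₁/k + (M₀ − F₁/k)·e^(−kt).
F₁/k = 0.2649/0.3755 = 0.70554 Tg; kt = 0.3755 × 3.88 = 1.457, e^(−kt) = 0.2330.
M(3.88) = 0.70554 + (0.4368 − 0.70554) × 0.2330 = 0.70554 − 0.06261 = 0.64293 Tg.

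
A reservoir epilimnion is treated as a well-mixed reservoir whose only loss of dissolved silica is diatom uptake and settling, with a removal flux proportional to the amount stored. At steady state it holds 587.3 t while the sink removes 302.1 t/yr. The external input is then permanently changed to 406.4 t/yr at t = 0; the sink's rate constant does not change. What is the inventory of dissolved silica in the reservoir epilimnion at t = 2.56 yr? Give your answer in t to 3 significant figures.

736 t

The sink rate constant is k = F₀/M₀ = 302.1/587.3 = 0.5144 yr⁻¹.
Solving dM/dt = F₁ − kM with M(0) = M₀ gives M(t) = F₁/k + (M₀ − F₁/k)·e^(−kt).
F₁/k = 406.4/0.5144 = 790.07 t; kt = 0.5144 × 2.56 = 1.317, e^(−kt) = 0.2680.
M(2.56) = 790.07 + (587.3 − 790.07) × 0.2680 = 790.07 − 54.34 = 735.73 t.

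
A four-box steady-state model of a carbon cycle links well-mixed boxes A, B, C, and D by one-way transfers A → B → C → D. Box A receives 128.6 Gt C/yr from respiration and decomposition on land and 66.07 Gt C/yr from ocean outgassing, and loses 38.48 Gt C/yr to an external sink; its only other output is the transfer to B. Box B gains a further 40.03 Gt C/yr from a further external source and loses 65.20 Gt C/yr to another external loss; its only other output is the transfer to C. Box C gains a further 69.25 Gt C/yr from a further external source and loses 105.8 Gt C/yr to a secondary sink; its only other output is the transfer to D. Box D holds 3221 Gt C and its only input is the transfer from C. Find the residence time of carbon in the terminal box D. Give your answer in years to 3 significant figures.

Box A: F(A→B) = (128.6 + 66.07) − 38.48 = 156.19 Gt C/yr.
Box B: F(B→C) = (156.19 + 40.03) − 65.20 = 131.02 Gt C/yr.
Box C: F(C→D) = (131.02 + 69.25) − 105.8 = 94.470 Gt C/yr.
Box D throughput = its input = 94.470 Gt C/yr; τ = 3221 / 94.470 = 34.10 yr.

34.1 yr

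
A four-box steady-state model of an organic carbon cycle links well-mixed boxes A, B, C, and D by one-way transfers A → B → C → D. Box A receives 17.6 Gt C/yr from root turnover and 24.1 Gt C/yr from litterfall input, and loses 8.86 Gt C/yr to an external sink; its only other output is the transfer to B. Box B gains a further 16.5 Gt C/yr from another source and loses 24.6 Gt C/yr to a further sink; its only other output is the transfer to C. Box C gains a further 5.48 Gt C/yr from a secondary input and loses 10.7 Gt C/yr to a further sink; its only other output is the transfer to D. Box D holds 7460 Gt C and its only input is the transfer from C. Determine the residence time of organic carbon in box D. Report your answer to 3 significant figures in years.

Box A: F(A→B) = (17.6 + 24.1) − 8.86 = 32.840 Gt C/yr.
Box B: F(B→C) = (32.840 + 16.5) − 24.6 = 24.740 Gt C/yr.
Box C: F(C→D) = (24.740 + 5.48) − 10.7 = 19.520 Gt C/yr.
Box D throughput = its input = 19.520 Gt C/yr; τ = 7460 / 19.520 = 382.2 yr.

382 yr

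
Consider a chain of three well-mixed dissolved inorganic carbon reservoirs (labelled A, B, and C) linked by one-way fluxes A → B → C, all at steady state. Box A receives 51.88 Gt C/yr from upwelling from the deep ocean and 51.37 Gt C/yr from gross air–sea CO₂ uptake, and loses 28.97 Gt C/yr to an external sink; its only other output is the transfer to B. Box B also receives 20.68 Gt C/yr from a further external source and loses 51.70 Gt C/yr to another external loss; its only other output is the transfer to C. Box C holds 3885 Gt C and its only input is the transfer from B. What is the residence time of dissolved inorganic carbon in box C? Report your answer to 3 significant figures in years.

Box A: F(A→B) = (51.88 + 51.37) − 28.97 = 74.280 Gt C/yr.
Box B: F(B→C) = (74.280 + 20.68) − 51.70 = 43.260 Gt C/yr.
Box C throughput = its input = 43.260 Gt C/yr; τ = 3885 / 43.260 = 89.81 yr.

89.8 yr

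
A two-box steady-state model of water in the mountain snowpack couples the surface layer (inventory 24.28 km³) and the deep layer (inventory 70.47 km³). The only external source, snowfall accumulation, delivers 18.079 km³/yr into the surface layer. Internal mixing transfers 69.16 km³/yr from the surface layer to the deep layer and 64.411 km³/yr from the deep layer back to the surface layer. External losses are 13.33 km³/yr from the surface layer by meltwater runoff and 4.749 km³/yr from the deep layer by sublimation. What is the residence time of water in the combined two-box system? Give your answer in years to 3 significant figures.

5.24 yr

For the system as a whole, the A↔B exchange is internal and contributes nothing to the throughput; only the external sinks remove mass.
M_total = 24.28 + 70.47 = 94.750 km³.
ΣF_external_out = 13.33 + 4.749 = 18.079 km³/yr.
τ = M_total / ΣF_ext = 94.750 / 18.079 = 5.241 yr.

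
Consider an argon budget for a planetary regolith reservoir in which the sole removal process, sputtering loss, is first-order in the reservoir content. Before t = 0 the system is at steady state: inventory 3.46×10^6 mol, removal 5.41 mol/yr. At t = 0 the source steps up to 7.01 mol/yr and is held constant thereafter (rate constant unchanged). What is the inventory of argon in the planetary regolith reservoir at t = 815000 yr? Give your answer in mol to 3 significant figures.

τ = M₀/F₀ = 3.46×10^6/5.41 = 639600 yr; rate constant k = 1/τ.
New steady state M_∞ = F₁/k = F₁·τ = 7.01 × 639600 = 4.4833×10^6 mol.
M(t) = M_∞ + (M₀ − M_∞)·e^(−t/τ); t/τ = 815000/639600 = 1.274, so e^(−t/τ) = 0.2796.
M(t) = 4.4833×10^6 − 1.023×10^6 × 0.2796 = 4.1972×10^6 mol.

4.20×10^6 mol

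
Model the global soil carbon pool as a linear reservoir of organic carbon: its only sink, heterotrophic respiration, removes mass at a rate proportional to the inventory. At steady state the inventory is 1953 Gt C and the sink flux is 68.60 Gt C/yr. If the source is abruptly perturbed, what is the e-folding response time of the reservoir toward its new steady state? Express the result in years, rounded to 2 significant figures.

28 yr

For a linear reservoir the response time equals the residence time τ = M/F.
τ = 1953 / 68.60 = 28.47 yr.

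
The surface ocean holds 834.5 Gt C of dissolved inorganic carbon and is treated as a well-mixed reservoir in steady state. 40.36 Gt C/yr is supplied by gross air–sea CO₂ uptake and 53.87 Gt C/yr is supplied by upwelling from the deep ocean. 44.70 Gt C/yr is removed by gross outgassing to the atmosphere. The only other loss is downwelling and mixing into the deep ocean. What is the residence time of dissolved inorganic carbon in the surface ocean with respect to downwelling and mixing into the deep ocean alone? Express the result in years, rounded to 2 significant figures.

At steady state ΣF_in = ΣF_out.
ΣF_in = 40.36 + 53.87 = 94.230 Gt C/yr.
Downwelling and mixing into the deep ocean flux = ΣF_in − (44.70) = 94.230 − 44.70 = 49.53 Gt C/yr.
τ = M / F = 834.5 / 49.53 = 16.85 yr.

17 yr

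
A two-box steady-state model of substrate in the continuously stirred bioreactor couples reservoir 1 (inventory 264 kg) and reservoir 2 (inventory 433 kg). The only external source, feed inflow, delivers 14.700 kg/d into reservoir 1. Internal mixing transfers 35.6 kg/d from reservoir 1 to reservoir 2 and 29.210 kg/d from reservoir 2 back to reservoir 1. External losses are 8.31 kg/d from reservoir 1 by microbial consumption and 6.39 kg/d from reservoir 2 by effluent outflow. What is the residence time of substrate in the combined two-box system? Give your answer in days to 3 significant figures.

47.4 d

Treat the two boxes together as one reservoir: the mixing fluxes between them are internal recycling, so τ = ΣM / Σ(external losses).
M_total = 264 + 433 = 697.00 kg.
ΣF_external_out = 8.31 + 6.39 = 14.700 kg/d.
τ = M_total / ΣF_ext = 697.00 / 14.700 = 47.41 d.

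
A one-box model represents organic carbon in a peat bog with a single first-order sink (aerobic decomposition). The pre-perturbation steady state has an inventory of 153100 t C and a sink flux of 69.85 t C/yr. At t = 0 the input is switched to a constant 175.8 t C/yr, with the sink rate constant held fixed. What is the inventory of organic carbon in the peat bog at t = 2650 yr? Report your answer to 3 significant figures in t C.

316000 t C

Residence time τ = M₀/F₀ = 2192 yr. The eventual steady state is M_∞ = M₀·(F₁/F₀) = 153100 × 175.8/69.85 = 385330 t C.
The anomaly ΔM(t) = M(t) − M_∞ decays as ΔM₀·e^(−t/τ) with ΔM₀ = 153100 − 385330 = −232200 t C.
At t = 2650 yr, e^(−t/τ) = e^(−1.209) = 0.2985, so ΔM = −69320 t C and M = 385330 − 69320 = 316010 t C.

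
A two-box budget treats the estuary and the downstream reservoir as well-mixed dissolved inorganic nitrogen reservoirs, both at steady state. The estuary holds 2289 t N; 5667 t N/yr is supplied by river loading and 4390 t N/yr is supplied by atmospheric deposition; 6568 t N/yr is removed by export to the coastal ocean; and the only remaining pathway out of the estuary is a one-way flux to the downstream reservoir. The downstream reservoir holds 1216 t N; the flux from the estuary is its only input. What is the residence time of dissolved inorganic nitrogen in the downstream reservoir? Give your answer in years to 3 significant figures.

Balance the estuary: ΣF_in = 5667 + 4390 = 10057 t N/yr.
Flux to the downstream reservoir = ΣF_in − (6568) = 3489.0 t N/yr.
At steady state the output of the downstream reservoir equals its input, 3489.0 t N/yr.
τ = M / F = 1216 / 3489.0 = 0.3485 yr.

0.349 yr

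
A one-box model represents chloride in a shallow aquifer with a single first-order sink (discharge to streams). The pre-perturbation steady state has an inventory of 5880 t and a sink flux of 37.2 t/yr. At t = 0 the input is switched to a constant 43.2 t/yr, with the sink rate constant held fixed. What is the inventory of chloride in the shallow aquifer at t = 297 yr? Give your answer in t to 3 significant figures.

Residence time τ = M₀/F₀ = 158.1 yr. The eventual steady state is M_∞ = M₀·(F₁/F₀) = 5880 × 43.2/37.2 = 6828.4 t.
The anomaly ΔM(t) = M(t) − M_∞ decays as ΔM₀·e^(−t/τ) with ΔM₀ = 5880 − 6828.4 = −948.4 t.
At t = 297 yr, e^(−t/τ) = e^(−1.879) = 0.1527, so ΔM = −144.9 t and M = 6828.4 − 144.9 = 6683.5 t.

6680 t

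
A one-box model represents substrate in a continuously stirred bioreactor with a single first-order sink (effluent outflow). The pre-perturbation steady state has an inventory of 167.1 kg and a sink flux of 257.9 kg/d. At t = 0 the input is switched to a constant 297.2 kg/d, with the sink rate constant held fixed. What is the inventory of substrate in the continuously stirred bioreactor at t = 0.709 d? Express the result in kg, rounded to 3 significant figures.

The sink rate constant is k = F₀/M₀ = 257.9/167.1 = 1.543 d⁻¹.
Solving dM/dt = F₁ − kM with M(0) = M₀ gives M(t) = F₁/k + (M₀ − F₁/k)·e^(−kt).
F₁/k = 297.2/1.543 = 192.56 kg; kt = 1.543 × 0.709 = 1.094, e^(−kt) = 0.3348.
M(0.709) = 192.56 + (167.1 − 192.56) × 0.3348 = 192.56 − 8.525 = 184.04 kg.

184 kg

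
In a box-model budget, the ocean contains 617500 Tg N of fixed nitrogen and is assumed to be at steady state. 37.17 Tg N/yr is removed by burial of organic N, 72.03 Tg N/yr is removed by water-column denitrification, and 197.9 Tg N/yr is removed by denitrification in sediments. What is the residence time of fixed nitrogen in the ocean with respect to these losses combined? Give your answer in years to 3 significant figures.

Total removal = 37.17 + 72.03 + 197.9 = 307.10 Tg N/yr.
τ = M / ΣF_out = 617500 / 307.10 = 2011 yr.

2010 yr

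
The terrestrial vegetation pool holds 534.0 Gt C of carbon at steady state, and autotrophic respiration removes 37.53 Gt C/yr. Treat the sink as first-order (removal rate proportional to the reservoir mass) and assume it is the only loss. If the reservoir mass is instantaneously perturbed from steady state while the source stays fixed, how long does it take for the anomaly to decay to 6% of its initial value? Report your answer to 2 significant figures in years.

For a linear reservoir the anomaly decays as exp(−t/τ) with τ = M/F = 534.0/37.53 = 14.23 yr.
exp(−t/τ) = 0.06 ⇒ t = −τ ln(0.06) = 14.23 × 2.813 = 40.03 yr.

40 yr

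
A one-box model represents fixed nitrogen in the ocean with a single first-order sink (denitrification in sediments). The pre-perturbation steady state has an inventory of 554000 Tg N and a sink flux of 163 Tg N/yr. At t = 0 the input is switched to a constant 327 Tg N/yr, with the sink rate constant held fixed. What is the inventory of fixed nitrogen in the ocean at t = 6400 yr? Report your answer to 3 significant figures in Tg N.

Residence time τ = M₀/F₀ = 3399 yr. The eventual steady state is M_∞ = M₀·(F₁/F₀) = 554000 × 327/163 = 1.1114×10^6 Tg N.
The anomaly ΔM(t) = M(t) − M_∞ decays as ΔM₀·e^(−t/τ) with ΔM₀ = 554000 − 1.1114×10^6 = −557400 Tg N.
At t = 6400 yr, e^(−t/τ) = e^(−1.883) = 0.1521, so ΔM = −84800 Tg N and M = 1.1114×10^6 − 84800 = 1.0266×10^6 Tg N.

1.03×10^6 Tg N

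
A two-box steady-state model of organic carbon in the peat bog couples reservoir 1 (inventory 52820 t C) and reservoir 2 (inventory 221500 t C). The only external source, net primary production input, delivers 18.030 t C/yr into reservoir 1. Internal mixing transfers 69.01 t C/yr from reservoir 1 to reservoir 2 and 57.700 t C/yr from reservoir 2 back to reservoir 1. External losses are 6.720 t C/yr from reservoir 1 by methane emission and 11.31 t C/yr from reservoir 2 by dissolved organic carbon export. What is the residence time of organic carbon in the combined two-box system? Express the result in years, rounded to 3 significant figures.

Treat the two boxes together as one reservoir: the mixing fluxes between them are internal recycling, so τ = ΣM / Σ(external losses).
M_total = 52820 + 221500 = 274320 t C.
ΣF_external_out = 6.720 + 11.31 = 18.030 t C/yr.
τ = M_total / ΣF_ext = 274320 / 18.030 = 15210 yr.

15200 yr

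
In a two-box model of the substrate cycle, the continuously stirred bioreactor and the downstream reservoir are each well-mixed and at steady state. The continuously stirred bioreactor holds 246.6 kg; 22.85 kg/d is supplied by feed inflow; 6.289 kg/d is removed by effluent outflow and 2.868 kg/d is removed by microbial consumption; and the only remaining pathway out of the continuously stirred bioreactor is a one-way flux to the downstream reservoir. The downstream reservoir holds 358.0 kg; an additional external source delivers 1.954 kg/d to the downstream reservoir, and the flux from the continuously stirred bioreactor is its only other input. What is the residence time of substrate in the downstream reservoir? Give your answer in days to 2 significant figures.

Balance the continuously stirred bioreactor: ΣF_in = 22.850 kg/d.
Flux to the downstream reservoir = ΣF_in − (6.289 + 2.868) = 13.693 kg/d.
Total input to the downstream reservoir = 13.693 + 1.954 = 15.647 kg/d; at steady state this equals its total output.
τ = M / F = 358.0 / 15.647 = 22.88 d.

23 d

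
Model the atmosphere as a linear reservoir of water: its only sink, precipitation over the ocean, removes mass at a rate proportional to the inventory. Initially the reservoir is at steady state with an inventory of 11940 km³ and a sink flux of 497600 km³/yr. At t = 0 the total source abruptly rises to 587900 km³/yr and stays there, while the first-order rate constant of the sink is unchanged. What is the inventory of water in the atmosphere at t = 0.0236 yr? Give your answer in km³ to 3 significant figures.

13300 km³

Residence time τ = M₀/F₀ = 0.02400 yr. The eventual steady state is M_∞ = M₀·(F₁/F₀) = 11940 × 587900/497600 = 14107 km³.
The anomaly ΔM(t) = M(t) − M_∞ decays as ΔM₀·e^(−t/τ) with ΔM₀ = 11940 − 14107 = −2167 km³.
At t = 0.0236 yr, e^(−t/τ) = e^(−0.9835) = 0.3740, so ΔM = −810.3 km³ and M = 14107 − 810.3 = 13296 km³.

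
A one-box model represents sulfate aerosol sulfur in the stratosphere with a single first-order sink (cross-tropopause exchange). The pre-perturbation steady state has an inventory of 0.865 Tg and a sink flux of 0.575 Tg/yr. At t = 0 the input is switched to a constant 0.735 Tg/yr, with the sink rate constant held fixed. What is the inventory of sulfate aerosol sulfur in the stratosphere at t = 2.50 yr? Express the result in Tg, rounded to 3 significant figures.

1.06 Tg

The sink rate constant is k = F₀/M₀ = 0.575/0.865 = 0.6647 yr⁻¹.
Solving dM/dt = F₁ − kM with M(0) = M₀ gives M(t) = F₁/k + (M₀ − F₁/k)·e^(−kt).
F₁/k = 0.735/0.6647 = 1.1057 Tg; kt = 0.6647 × 2.50 = 1.662, e^(−kt) = 0.1898.
M(2.50) = 1.1057 + (0.865 − 1.1057) × 0.1898 = 1.1057 − 0.04568 = 1.0600 Tg.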